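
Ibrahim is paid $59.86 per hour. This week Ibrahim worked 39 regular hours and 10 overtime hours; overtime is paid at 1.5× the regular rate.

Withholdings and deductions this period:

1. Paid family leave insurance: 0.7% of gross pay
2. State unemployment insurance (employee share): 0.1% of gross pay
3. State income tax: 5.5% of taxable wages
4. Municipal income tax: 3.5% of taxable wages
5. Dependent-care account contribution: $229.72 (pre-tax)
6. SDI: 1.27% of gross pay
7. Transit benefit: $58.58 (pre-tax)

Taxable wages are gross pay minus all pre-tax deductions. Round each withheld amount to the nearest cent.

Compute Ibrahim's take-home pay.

$2,612.26

Regular pay: 39 × $59.86 = $2,334.54
Overtime pay: 10 × $59.86 × 1.5 = $897.90
Gross pay = $2,334.54 + $897.90 = $3,232.44
Transit benefit: $58.58
Dependent-care account contribution: $229.72
Pre-tax total = $58.58 + $229.72 = $288.30
Taxable wages = $3,232.44 − $288.30 = $2,944.14
Municipal income tax: $2,944.14 × 0.035 = $103.04
State income tax: $2,944.14 × 0.055 = $161.93
State unemployment insurance (employee share): $3,232.44 × 0.001 = $3.23
Paid family leave insurance: $3,232.44 × 0.007 = $22.63
SDI: $3,232.44 × 0.0127 = $41.05
Total deductions = $58.58 + $229.72 + $103.04 + $161.93 + $3.23 + $22.63 + $41.05 = $620.18
Net pay = $3,232.44 − $620.18 = $2,612.26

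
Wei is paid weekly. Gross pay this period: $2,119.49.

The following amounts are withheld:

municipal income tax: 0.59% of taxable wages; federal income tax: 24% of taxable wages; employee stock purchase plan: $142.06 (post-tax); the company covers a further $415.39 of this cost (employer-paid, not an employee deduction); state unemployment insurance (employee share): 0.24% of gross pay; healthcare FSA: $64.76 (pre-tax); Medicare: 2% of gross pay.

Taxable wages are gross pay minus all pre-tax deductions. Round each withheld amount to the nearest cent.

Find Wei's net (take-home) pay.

$1,359.93

Healthcare FSA: $64.76
Taxable wages = $2,119.49 − $64.76 = $2,054.73
Municipal income tax: $2,054.73 × 0.0059 = $12.12
Federal income tax: $2,054.73 × 0.24 = $493.14
Medicare: $2,119.49 × 0.02 = $42.39
State unemployment insurance (employee share): $2,119.49 × 0.0024 = $5.09
Employee stock purchase plan: $142.06
(Employer's $415.39 toward employee stock purchase plan is not withheld from the employee.)
Total deductions = $64.76 + $12.12 + $493.14 + $42.39 + $5.09 + $142.06 = $759.56
Net pay = $2,119.49 − $759.56 = $1,359.93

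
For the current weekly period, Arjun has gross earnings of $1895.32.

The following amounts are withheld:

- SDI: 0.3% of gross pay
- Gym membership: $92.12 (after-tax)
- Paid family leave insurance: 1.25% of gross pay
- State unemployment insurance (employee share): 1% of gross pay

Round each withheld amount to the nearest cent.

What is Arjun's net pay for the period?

$1754.87

Paid family leave insurance: $1895.32 × 0.0125 = $23.69
State unemployment insurance (employee share): $1895.32 × 0.01 = $18.95
SDI: $1895.32 × 0.003 = $5.69
Gym membership: $92.12
Total deductions = $23.69 + $18.95 + $5.69 + $92.12 = $140.45
Net pay = $1895.32 − $140.45 = $1754.87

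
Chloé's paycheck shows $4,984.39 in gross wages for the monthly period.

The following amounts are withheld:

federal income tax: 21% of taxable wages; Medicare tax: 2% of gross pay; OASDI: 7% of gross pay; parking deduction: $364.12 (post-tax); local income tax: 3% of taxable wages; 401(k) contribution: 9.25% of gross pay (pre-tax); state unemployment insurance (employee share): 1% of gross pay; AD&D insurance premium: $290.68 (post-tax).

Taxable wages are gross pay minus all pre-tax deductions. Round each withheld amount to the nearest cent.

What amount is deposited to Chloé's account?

$2,284.49

401(k) contribution: $4,984.39 × 0.0925 = $461.06
Taxable wages = $4,984.39 − $461.06 = $4,523.33
Local income tax: $4,523.33 × 0.03 = $135.70
Federal income tax: $4,523.33 × 0.21 = $949.90
OASDI: $4,984.39 × 0.07 = $348.91
State unemployment insurance (employee share): $4,984.39 × 0.01 = $49.84
Medicare tax: $4,984.39 × 0.02 = $99.69
Parking deduction: $364.12
AD&D insurance premium: $290.68
Total deductions = $461.06 + $135.70 + $949.90 + $348.91 + $49.84 + $99.69 + $364.12 + $290.68 = $2,699.90
Net pay = $4,984.39 − $2,699.90 = $2,284.49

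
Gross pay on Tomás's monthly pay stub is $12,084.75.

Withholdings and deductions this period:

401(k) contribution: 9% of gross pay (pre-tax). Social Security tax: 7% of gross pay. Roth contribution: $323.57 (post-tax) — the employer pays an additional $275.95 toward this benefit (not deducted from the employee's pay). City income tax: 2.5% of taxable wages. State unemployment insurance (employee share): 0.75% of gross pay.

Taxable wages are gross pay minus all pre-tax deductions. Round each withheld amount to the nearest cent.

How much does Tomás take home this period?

401(k) contribution: $12,084.75 × 0.09 = $1,087.63
Taxable wages = $12,084.75 − $1,087.63 = $10,997.12
City income tax: $10,997.12 × 0.025 = $274.93
State unemployment insurance (employee share): $12,084.75 × 0.0075 = $90.64
Social Security tax: $12,084.75 × 0.07 = $845.93
Roth contribution: $323.57
(Employer's $275.95 toward Roth contribution is not withheld from the employee.)
Total deductions = $1,087.63 + $274.93 + $90.64 + $845.93 + $323.57 = $2,622.70
Net pay = $12,084.75 − $2,622.70 = $9,462.05

$9,462.05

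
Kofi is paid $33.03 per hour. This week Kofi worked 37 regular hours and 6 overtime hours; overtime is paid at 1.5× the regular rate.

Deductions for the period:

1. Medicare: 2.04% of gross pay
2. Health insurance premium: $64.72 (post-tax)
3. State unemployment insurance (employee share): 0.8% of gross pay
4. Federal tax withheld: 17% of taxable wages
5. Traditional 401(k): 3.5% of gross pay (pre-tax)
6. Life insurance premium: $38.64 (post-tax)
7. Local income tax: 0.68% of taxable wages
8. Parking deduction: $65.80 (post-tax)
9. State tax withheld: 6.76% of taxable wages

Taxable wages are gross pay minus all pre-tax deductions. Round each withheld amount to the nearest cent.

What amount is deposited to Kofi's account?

Regular pay: 37 × $33.03 = $1,222.11
Overtime pay: 6 × $33.03 × 1.5 = $297.27
Gross pay = $1,222.11 + $297.27 = $1,519.38
Traditional 401(k): $1,519.38 × 0.035 = $53.18
Taxable wages = $1,519.38 − $53.18 = $1,466.20
State tax withheld: $1,466.20 × 0.0676 = $99.12
Federal tax withheld: $1,466.20 × 0.17 = $249.25
Local income tax: $1,466.20 × 0.0068 = $9.97
State unemployment insurance (employee share): $1,519.38 × 0.008 = $12.16
Medicare: $1,519.38 × 0.0204 = $31.00
Health insurance premium: $64.72
Parking deduction: $65.80
Life insurance premium: $38.64
Total deductions = $53.18 + $99.12 + $249.25 + $9.97 + $12.16 + $31.00 + $64.72 + $65.80 + $38.64 = $623.84
Net pay = $1,519.38 − $623.84 = $895.54

$895.54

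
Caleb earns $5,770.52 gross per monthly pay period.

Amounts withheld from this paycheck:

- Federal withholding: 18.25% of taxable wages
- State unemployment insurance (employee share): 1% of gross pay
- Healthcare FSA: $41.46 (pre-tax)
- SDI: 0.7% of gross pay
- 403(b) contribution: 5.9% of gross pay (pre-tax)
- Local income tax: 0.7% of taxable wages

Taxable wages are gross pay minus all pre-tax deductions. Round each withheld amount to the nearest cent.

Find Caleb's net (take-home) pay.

Healthcare FSA: $41.46
403(b) contribution: $5,770.52 × 0.059 = $340.46
Pre-tax total = $41.46 + $340.46 = $381.92
Taxable wages = $5,770.52 − $381.92 = $5,388.60
Federal withholding: $5,388.60 × 0.1825 = $983.42
Local income tax: $5,388.60 × 0.007 = $37.72
SDI: $5,770.52 × 0.007 = $40.39
State unemployment insurance (employee share): $5,770.52 × 0.01 = $57.71
Total deductions = $41.46 + $340.46 + $983.42 + $37.72 + $40.39 + $57.71 = $1,501.16
Net pay = $5,770.52 − $1,501.16 = $4,269.36

$4,269.36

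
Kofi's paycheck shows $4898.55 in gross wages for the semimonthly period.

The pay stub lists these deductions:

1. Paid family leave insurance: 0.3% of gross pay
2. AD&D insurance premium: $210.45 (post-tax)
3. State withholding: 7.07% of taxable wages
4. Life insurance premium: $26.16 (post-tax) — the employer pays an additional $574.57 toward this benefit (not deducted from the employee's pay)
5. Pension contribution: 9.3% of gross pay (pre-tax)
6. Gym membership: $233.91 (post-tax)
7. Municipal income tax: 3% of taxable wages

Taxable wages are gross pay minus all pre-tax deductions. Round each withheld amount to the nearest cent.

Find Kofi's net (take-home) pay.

$3510.35

Pension contribution: $4898.55 × 0.093 = $455.57
Taxable wages = $4898.55 − $455.57 = $4442.98
State withholding: $4442.98 × 0.0707 = $314.12
Municipal income tax: $4442.98 × 0.03 = $133.29
Paid family leave insurance: $4898.55 × 0.003 = $14.70
Life insurance premium: $26.16
Gym membership: $233.91
AD&D insurance premium: $210.45
(Employer's $574.57 toward life insurance premium is not withheld from the employee.)
Total deductions = $455.57 + $314.12 + $133.29 + $14.70 + $26.16 + $233.91 + $210.45 = $1388.20
Net pay = $4898.55 − $1388.20 = $3510.35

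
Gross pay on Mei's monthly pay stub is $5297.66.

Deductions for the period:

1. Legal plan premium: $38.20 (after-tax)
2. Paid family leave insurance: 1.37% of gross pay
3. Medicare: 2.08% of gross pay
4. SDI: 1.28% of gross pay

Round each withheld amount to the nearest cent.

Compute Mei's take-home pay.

$5008.88

Paid family leave insurance: $5297.66 × 0.0137 = $72.58
Medicare: $5297.66 × 0.0208 = $110.19
SDI: $5297.66 × 0.0128 = $67.81
Legal plan premium: $38.20
Total deductions = $72.58 + $110.19 + $67.81 + $38.20 = $288.78
Net pay = $5297.66 − $288.78 = $5008.88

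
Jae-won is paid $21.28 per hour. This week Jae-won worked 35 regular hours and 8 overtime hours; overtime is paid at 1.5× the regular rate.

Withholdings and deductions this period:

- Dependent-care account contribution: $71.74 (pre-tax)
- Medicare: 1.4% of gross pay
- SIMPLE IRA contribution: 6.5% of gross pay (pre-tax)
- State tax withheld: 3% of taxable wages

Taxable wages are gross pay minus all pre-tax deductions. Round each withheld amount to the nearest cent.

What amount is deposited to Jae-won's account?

Regular pay: 35 × $21.28 = $744.80
Overtime pay: 8 × $21.28 × 1.5 = $255.36
Gross pay = $744.80 + $255.36 = $1,000.16
SIMPLE IRA contribution: $1,000.16 × 0.065 = $65.01
Dependent-care account contribution: $71.74
Pre-tax total = $65.01 + $71.74 = $136.75
Taxable wages = $1,000.16 − $136.75 = $863.41
State tax withheld: $863.41 × 0.03 = $25.90
Medicare: $1,000.16 × 0.014 = $14.00
Total deductions = $65.01 + $71.74 + $25.90 + $14.00 = $176.65
Net pay = $1,000.16 − $176.65 = $823.51

$823.51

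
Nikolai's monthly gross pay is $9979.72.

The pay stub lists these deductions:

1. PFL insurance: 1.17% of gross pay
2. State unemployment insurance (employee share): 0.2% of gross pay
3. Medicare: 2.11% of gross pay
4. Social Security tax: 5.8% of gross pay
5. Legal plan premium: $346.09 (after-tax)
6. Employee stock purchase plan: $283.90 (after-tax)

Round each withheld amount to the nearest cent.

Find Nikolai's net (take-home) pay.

$8423.62

PFL insurance: $9979.72 × 0.0117 = $116.76
State unemployment insurance (employee share): $9979.72 × 0.002 = $19.96
Medicare: $9979.72 × 0.0211 = $210.57
Social Security tax: $9979.72 × 0.058 = $578.82
Employee stock purchase plan: $283.90
Legal plan premium: $346.09
Total deductions = $116.76 + $19.96 + $210.57 + $578.82 + $283.90 + $346.09 = $1556.10
Net pay = $9979.72 − $1556.10 = $8423.62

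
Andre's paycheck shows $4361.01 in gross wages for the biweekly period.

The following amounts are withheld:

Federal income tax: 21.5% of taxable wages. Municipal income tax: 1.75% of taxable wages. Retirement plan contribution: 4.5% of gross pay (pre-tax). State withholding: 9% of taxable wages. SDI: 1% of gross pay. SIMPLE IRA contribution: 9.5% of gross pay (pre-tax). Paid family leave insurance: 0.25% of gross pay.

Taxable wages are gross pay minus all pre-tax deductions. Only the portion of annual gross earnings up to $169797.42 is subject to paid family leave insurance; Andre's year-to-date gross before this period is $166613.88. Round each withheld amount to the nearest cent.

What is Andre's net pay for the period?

Retirement plan contribution: $4361.01 × 0.045 = $196.25
SIMPLE IRA contribution: $4361.01 × 0.095 = $414.30
Pre-tax total = $196.25 + $414.30 = $610.55
Taxable wages = $4361.01 − $610.55 = $3750.46
Municipal income tax: $3750.46 × 0.0175 = $65.63
State withholding: $3750.46 × 0.09 = $337.54
Federal income tax: $3750.46 × 0.215 = $806.35
SDI: $4361.01 × 0.01 = $43.61
Paid family leave insurance: only $169797.42 − $166613.88 = $3183.54 of this check is subject → $3183.54 × 0.0025 = $7.96
Total deductions = $196.25 + $414.30 + $65.63 + $337.54 + $806.35 + $43.61 + $7.96 = $1871.64
Net pay = $4361.01 − $1871.64 = $2489.37

$2489.37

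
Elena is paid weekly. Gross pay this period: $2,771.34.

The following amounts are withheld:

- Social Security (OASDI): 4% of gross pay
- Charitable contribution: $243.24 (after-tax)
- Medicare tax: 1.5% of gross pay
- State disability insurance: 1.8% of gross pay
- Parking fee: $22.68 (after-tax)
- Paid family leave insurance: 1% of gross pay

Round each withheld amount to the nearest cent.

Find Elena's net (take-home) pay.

Medicare tax: $2,771.34 × 0.015 = $41.57
State disability insurance: $2,771.34 × 0.018 = $49.88
Social Security (OASDI): $2,771.34 × 0.04 = $110.85
Paid family leave insurance: $2,771.34 × 0.01 = $27.71
Charitable contribution: $243.24
Parking fee: $22.68
Total deductions = $41.57 + $49.88 + $110.85 + $27.71 + $243.24 + $22.68 = $495.93
Net pay = $2,771.34 − $495.93 = $2,275.41

$2,275.41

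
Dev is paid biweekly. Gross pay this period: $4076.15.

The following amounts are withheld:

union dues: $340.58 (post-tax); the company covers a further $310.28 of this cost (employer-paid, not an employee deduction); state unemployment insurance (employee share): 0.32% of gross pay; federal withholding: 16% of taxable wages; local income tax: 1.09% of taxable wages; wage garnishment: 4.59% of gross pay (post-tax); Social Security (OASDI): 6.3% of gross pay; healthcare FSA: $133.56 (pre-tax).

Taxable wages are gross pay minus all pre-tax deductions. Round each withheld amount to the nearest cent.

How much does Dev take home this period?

$2471.29

Healthcare FSA: $133.56
Taxable wages = $4076.15 − $133.56 = $3942.59
Federal withholding: $3942.59 × 0.16 = $630.81
Local income tax: $3942.59 × 0.0109 = $42.97
Social Security (OASDI): $4076.15 × 0.063 = $256.80
State unemployment insurance (employee share): $4076.15 × 0.0032 = $13.04
Wage garnishment: $4076.15 × 0.0459 = $187.10
Union dues: $340.58
(Employer's $310.28 toward union dues is not withheld from the employee.)
Total deductions = $133.56 + $630.81 + $42.97 + $256.80 + $13.04 + $187.10 + $340.58 = $1604.86
Net pay = $4076.15 − $1604.86 = $2471.29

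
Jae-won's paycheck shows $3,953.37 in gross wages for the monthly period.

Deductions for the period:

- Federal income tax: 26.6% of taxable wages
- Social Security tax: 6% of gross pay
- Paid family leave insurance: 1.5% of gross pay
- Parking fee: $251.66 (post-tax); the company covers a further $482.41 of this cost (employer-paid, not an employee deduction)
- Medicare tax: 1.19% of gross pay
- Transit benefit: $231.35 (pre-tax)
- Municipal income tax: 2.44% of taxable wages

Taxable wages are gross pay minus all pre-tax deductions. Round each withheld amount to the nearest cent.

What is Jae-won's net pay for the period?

$2,045.93

Transit benefit: $231.35
Taxable wages = $3,953.37 − $231.35 = $3,722.02
Municipal income tax: $3,722.02 × 0.0244 = $90.82
Federal income tax: $3,722.02 × 0.266 = $990.06
Social Security tax: $3,953.37 × 0.06 = $237.20
Medicare tax: $3,953.37 × 0.0119 = $47.05
Paid family leave insurance: $3,953.37 × 0.015 = $59.30
Parking fee: $251.66
(Employer's $482.41 toward parking fee is not withheld from the employee.)
Total deductions = $231.35 + $90.82 + $990.06 + $237.20 + $47.05 + $59.30 + $251.66 = $1,907.44
Net pay = $3,953.37 − $1,907.44 = $2,045.93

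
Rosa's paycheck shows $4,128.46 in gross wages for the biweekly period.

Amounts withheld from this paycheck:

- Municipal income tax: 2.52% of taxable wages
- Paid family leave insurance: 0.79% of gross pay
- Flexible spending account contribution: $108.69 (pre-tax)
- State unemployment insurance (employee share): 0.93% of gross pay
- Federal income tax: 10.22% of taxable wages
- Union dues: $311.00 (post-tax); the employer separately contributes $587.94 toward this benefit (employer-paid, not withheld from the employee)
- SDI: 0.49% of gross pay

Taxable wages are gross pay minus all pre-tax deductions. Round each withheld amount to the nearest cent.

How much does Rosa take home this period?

$3,105.42

Flexible spending account contribution: $108.69
Taxable wages = $4,128.46 − $108.69 = $4,019.77
Municipal income tax: $4,019.77 × 0.0252 = $101.30
Federal income tax: $4,019.77 × 0.1022 = $410.82
Paid family leave insurance: $4,128.46 × 0.0079 = $32.61
SDI: $4,128.46 × 0.0049 = $20.23
State unemployment insurance (employee share): $4,128.46 × 0.0093 = $38.39
Union dues: $311.00
(Employer's $587.94 toward union dues is not withheld from the employee.)
Total deductions = $108.69 + $101.30 + $410.82 + $32.61 + $20.23 + $38.39 + $311.00 = $1,023.04
Net pay = $4,128.46 − $1,023.04 = $3,105.42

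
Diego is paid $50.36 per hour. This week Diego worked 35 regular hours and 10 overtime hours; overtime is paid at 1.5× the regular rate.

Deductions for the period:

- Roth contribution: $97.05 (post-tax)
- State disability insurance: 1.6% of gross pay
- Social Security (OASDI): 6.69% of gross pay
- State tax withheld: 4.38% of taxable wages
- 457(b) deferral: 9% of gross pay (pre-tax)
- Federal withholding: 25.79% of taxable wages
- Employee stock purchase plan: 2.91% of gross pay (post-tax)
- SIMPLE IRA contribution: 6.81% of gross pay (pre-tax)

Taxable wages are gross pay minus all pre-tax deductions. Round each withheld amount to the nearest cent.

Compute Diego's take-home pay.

$1,101.27

Regular pay: 35 × $50.36 = $1,762.60
Overtime pay: 10 × $50.36 × 1.5 = $755.40
Gross pay = $1,762.60 + $755.40 = $2,518.00
SIMPLE IRA contribution: $2,518.00 × 0.0681 = $171.48
457(b) deferral: $2,518.00 × 0.09 = $226.62
Pre-tax total = $171.48 + $226.62 = $398.10
Taxable wages = $2,518.00 − $398.10 = $2,119.90
Federal withholding: $2,119.90 × 0.2579 = $546.72
State tax withheld: $2,119.90 × 0.0438 = $92.85
State disability insurance: $2,518.00 × 0.016 = $40.29
Social Security (OASDI): $2,518.00 × 0.0669 = $168.45
Roth contribution: $97.05
Employee stock purchase plan: $2,518.00 × 0.0291 = $73.27
Total deductions = $171.48 + $226.62 + $546.72 + $92.85 + $40.29 + $168.45 + $97.05 + $73.27 = $1,416.73
Net pay = $2,518.00 − $1,416.73 = $1,101.27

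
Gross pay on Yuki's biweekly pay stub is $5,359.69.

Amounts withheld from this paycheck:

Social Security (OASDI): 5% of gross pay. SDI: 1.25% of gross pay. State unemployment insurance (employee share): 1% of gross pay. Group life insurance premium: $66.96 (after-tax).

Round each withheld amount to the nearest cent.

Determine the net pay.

$4,904.15

Social Security (OASDI): $5,359.69 × 0.05 = $267.98
SDI: $5,359.69 × 0.0125 = $67.00
State unemployment insurance (employee share): $5,359.69 × 0.01 = $53.60
Group life insurance premium: $66.96
Total deductions = $267.98 + $67.00 + $53.60 + $66.96 = $455.54
Net pay = $5,359.69 − $455.54 = $4,904.15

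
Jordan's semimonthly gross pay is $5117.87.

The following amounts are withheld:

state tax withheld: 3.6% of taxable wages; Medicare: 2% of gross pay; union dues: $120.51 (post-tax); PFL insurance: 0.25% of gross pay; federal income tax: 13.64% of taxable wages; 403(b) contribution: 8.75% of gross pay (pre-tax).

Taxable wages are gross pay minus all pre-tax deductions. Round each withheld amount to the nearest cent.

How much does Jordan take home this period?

403(b) contribution: $5117.87 × 0.0875 = $447.81
Taxable wages = $5117.87 − $447.81 = $4670.06
Federal income tax: $4670.06 × 0.1364 = $637.00
State tax withheld: $4670.06 × 0.036 = $168.12
PFL insurance: $5117.87 × 0.0025 = $12.79
Medicare: $5117.87 × 0.02 = $102.36
Union dues: $120.51
Total deductions = $447.81 + $637.00 + $168.12 + $12.79 + $102.36 + $120.51 = $1488.59
Net pay = $5117.87 − $1488.59 = $3629.28

$3629.28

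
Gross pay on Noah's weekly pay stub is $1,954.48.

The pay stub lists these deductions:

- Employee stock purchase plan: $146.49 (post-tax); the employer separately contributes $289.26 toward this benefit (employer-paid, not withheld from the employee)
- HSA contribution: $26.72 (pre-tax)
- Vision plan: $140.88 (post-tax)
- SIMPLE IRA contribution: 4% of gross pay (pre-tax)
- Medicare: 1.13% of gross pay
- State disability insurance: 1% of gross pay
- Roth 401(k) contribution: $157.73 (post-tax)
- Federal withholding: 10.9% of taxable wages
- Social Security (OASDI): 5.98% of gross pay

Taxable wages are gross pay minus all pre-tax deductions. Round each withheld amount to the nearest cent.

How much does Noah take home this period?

HSA contribution: $26.72
SIMPLE IRA contribution: $1,954.48 × 0.04 = $78.18
Pre-tax total = $26.72 + $78.18 = $104.90
Taxable wages = $1,954.48 − $104.90 = $1,849.58
Federal withholding: $1,849.58 × 0.109 = $201.60
Medicare: $1,954.48 × 0.0113 = $22.09
Social Security (OASDI): $1,954.48 × 0.0598 = $116.88
State disability insurance: $1,954.48 × 0.01 = $19.54
Vision plan: $140.88
Employee stock purchase plan: $146.49
Roth 401(k) contribution: $157.73
(Employer's $289.26 toward employee stock purchase plan is not withheld from the employee.)
Total deductions = $26.72 + $78.18 + $201.60 + $22.09 + $116.88 + $19.54 + $140.88 + $146.49 + $157.73 = $910.11
Net pay = $1,954.48 − $910.11 = $1,044.37

$1,044.37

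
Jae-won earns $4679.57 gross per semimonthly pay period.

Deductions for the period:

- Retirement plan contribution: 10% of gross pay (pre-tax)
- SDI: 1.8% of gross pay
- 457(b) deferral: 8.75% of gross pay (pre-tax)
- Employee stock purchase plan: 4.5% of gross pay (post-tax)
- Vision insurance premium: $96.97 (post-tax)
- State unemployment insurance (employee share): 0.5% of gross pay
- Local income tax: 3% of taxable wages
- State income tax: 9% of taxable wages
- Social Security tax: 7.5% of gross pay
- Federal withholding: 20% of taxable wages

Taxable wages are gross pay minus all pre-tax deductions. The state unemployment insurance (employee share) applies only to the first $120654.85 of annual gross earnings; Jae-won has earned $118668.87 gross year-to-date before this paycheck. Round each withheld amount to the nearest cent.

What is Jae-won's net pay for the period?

$1832.79

Retirement plan contribution: $4679.57 × 0.1 = $467.96
457(b) deferral: $4679.57 × 0.0875 = $409.46
Pre-tax total = $467.96 + $409.46 = $877.42
Taxable wages = $4679.57 − $877.42 = $3802.15
Federal withholding: $3802.15 × 0.2 = $760.43
State income tax: $3802.15 × 0.09 = $342.19
Local income tax: $3802.15 × 0.03 = $114.06
SDI: $4679.57 × 0.018 = $84.23
State unemployment insurance (employee share): only $120654.85 − $118668.87 = $1985.98 of this check is subject → $1985.98 × 0.005 = $9.93
Social Security tax: $4679.57 × 0.075 = $350.97
Employee stock purchase plan: $4679.57 × 0.045 = $210.58
Vision insurance premium: $96.97
Total deductions = $467.96 + $409.46 + $760.43 + $342.19 + $114.06 + $84.23 + $9.93 + $350.97 + $210.58 + $96.97 = $2846.78
Net pay = $4679.57 − $2846.78 = $1832.79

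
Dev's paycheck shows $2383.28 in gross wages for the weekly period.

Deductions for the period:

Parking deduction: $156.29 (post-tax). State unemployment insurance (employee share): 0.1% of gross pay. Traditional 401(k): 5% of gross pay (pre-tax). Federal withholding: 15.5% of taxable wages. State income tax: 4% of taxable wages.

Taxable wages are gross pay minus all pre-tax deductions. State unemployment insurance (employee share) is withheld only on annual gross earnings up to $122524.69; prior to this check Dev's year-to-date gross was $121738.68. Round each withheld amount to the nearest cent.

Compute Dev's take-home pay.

$1665.54

Traditional 401(k): $2383.28 × 0.05 = $119.16
Taxable wages = $2383.28 − $119.16 = $2264.12
Federal withholding: $2264.12 × 0.155 = $350.94
State income tax: $2264.12 × 0.04 = $90.56
State unemployment insurance (employee share): only $122524.69 − $121738.68 = $786.01 of this check is subject → $786.01 × 0.001 = $0.79
Parking deduction: $156.29
Total deductions = $119.16 + $350.94 + $90.56 + $0.79 + $156.29 = $717.74
Net pay = $2383.28 − $717.74 = $1665.54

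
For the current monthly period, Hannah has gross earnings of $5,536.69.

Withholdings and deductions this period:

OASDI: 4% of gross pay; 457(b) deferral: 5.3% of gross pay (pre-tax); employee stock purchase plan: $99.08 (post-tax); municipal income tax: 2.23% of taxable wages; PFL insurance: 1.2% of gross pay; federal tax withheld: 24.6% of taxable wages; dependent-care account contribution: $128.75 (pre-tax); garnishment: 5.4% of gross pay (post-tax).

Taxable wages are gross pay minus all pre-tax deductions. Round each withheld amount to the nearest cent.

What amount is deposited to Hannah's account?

$3,056.31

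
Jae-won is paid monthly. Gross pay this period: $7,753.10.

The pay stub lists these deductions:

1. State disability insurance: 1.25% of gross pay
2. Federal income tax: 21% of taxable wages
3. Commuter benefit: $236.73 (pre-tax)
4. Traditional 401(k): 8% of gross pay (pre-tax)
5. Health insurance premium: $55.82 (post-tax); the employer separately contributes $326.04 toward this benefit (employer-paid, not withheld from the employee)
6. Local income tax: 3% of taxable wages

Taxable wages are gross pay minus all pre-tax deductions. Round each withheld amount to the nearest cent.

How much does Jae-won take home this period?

$5,088.32

Traditional 401(k): $7,753.10 × 0.08 = $620.25
Commuter benefit: $236.73
Pre-tax total = $620.25 + $236.73 = $856.98
Taxable wages = $7,753.10 − $856.98 = $6,896.12
Local income tax: $6,896.12 × 0.03 = $206.88
Federal income tax: $6,896.12 × 0.21 = $1,448.19
State disability insurance: $7,753.10 × 0.0125 = $96.91
Health insurance premium: $55.82
(Employer's $326.04 toward health insurance premium is not withheld from the employee.)
Total deductions = $620.25 + $236.73 + $206.88 + $1,448.19 + $96.91 + $55.82 = $2,664.78
Net pay = $7,753.10 − $2,664.78 = $5,088.32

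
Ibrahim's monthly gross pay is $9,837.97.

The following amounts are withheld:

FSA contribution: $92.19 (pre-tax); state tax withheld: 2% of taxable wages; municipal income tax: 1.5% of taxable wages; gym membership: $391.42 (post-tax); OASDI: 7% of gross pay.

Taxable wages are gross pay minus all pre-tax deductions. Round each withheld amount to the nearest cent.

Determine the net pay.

$8,324.59

FSA contribution: $92.19
Taxable wages = $9,837.97 − $92.19 = $9,745.78
Municipal income tax: $9,745.78 × 0.015 = $146.19
State tax withheld: $9,745.78 × 0.02 = $194.92
OASDI: $9,837.97 × 0.07 = $688.66
Gym membership: $391.42
Total deductions = $92.19 + $146.19 + $194.92 + $688.66 + $391.42 = $1,513.38
Net pay = $9,837.97 − $1,513.38 = $8,324.59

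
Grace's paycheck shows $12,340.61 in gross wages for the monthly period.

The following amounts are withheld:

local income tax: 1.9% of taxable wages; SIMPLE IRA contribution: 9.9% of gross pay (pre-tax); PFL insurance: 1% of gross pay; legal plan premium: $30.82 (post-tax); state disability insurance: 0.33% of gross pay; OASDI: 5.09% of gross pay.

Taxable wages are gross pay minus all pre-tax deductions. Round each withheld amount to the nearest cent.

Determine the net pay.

$10,084.54

SIMPLE IRA contribution: $12,340.61 × 0.099 = $1,221.72
Taxable wages = $12,340.61 − $1,221.72 = $11,118.89
Local income tax: $11,118.89 × 0.019 = $211.26
OASDI: $12,340.61 × 0.0509 = $628.14
State disability insurance: $12,340.61 × 0.0033 = $40.72
PFL insurance: $12,340.61 × 0.01 = $123.41
Legal plan premium: $30.82
Total deductions = $1,221.72 + $211.26 + $628.14 + $40.72 + $123.41 + $30.82 = $2,256.07
Net pay = $12,340.61 − $2,256.07 = $10,084.54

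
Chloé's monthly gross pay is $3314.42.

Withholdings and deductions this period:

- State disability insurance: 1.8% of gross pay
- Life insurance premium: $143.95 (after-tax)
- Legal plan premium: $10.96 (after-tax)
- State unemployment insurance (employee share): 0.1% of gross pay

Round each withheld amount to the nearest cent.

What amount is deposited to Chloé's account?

$3096.54

State unemployment insurance (employee share): $3314.42 × 0.001 = $3.31
State disability insurance: $3314.42 × 0.018 = $59.66
Life insurance premium: $143.95
Legal plan premium: $10.96
Total deductions = $3.31 + $59.66 + $143.95 + $10.96 = $217.88
Net pay = $3314.42 − $217.88 = $3096.54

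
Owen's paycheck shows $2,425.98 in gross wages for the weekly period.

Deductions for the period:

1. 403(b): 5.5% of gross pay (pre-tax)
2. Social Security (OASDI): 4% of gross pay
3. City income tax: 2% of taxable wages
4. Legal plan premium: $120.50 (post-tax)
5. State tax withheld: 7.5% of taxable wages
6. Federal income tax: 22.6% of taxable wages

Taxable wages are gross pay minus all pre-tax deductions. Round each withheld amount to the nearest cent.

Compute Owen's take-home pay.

$1,339.10

403(b): $2,425.98 × 0.055 = $133.43
Taxable wages = $2,425.98 − $133.43 = $2,292.55
City income tax: $2,292.55 × 0.02 = $45.85
Federal income tax: $2,292.55 × 0.226 = $518.12
State tax withheld: $2,292.55 × 0.075 = $171.94
Social Security (OASDI): $2,425.98 × 0.04 = $97.04
Legal plan premium: $120.50
Total deductions = $133.43 + $45.85 + $518.12 + $171.94 + $97.04 + $120.50 = $1,086.88
Net pay = $2,425.98 − $1,086.88 = $1,339.10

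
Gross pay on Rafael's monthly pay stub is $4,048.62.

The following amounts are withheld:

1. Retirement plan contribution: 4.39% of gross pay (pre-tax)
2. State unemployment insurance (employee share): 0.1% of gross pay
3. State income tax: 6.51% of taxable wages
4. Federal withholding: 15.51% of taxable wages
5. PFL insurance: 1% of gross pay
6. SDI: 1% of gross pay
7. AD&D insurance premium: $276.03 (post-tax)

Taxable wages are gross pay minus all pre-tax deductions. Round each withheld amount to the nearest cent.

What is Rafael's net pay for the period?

Retirement plan contribution: $4,048.62 × 0.0439 = $177.73
Taxable wages = $4,048.62 − $177.73 = $3,870.89
State income tax: $3,870.89 × 0.0651 = $251.99
Federal withholding: $3,870.89 × 0.1551 = $600.38
State unemployment insurance (employee share): $4,048.62 × 0.001 = $4.05
SDI: $4,048.62 × 0.01 = $40.49
PFL insurance: $4,048.62 × 0.01 = $40.49
AD&D insurance premium: $276.03
Total deductions = $177.73 + $251.99 + $600.38 + $4.05 + $40.49 + $40.49 + $276.03 = $1,391.16
Net pay = $4,048.62 − $1,391.16 = $2,657.46

$2,657.46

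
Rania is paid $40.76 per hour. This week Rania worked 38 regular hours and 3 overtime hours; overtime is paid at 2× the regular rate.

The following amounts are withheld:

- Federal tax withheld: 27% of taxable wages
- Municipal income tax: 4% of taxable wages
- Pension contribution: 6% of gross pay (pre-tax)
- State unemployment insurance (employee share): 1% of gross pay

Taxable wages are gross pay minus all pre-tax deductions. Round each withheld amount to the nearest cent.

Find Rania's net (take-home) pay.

Regular pay: 38 × $40.76 = $1548.88
Overtime pay: 3 × $40.76 × 2 = $244.56
Gross pay = $1548.88 + $244.56 = $1793.44
Pension contribution: $1793.44 × 0.06 = $107.61
Taxable wages = $1793.44 − $107.61 = $1685.83
Federal tax withheld: $1685.83 × 0.27 = $455.17
Municipal income tax: $1685.83 × 0.04 = $67.43
State unemployment insurance (employee share): $1793.44 × 0.01 = $17.93
Total deductions = $107.61 + $455.17 + $67.43 + $17.93 = $648.14
Net pay = $1793.44 − $648.14 = $1145.30

$1145.30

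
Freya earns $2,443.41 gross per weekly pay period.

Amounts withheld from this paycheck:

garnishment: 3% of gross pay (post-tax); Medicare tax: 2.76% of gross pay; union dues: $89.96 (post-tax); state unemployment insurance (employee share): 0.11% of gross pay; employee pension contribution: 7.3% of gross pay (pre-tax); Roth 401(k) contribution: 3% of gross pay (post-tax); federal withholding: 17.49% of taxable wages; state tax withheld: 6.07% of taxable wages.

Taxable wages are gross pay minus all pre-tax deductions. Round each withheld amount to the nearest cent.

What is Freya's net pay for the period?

$1,424.70

Employee pension contribution: $2,443.41 × 0.073 = $178.37
Taxable wages = $2,443.41 − $178.37 = $2,265.04
State tax withheld: $2,265.04 × 0.0607 = $137.49
Federal withholding: $2,265.04 × 0.1749 = $396.16
Medicare tax: $2,443.41 × 0.0276 = $67.44
State unemployment insurance (employee share): $2,443.41 × 0.0011 = $2.69
Union dues: $89.96
Garnishment: $2,443.41 × 0.03 = $73.30
Roth 401(k) contribution: $2,443.41 × 0.03 = $73.30
Total deductions = $178.37 + $137.49 + $396.16 + $67.44 + $2.69 + $89.96 + $73.30 + $73.30 = $1,018.71
Net pay = $2,443.41 − $1,018.71 = $1,424.70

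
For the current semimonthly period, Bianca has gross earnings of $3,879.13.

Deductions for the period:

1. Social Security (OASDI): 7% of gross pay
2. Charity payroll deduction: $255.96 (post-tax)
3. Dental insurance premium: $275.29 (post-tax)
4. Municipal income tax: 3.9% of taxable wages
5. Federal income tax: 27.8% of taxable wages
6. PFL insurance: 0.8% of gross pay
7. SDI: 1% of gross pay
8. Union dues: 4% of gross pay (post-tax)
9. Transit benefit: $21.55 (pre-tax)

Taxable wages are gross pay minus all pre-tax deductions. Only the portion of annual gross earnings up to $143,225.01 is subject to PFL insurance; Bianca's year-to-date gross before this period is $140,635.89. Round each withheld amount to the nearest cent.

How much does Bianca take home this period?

Transit benefit: $21.55
Taxable wages = $3,879.13 − $21.55 = $3,857.58
Municipal income tax: $3,857.58 × 0.039 = $150.45
Federal income tax: $3,857.58 × 0.278 = $1,072.41
SDI: $3,879.13 × 0.01 = $38.79
PFL insurance: only $143,225.01 − $140,635.89 = $2,589.12 of this check is subject → $2,589.12 × 0.008 = $20.71
Social Security (OASDI): $3,879.13 × 0.07 = $271.54
Dental insurance premium: $275.29
Union dues: $3,879.13 × 0.04 = $155.17
Charity payroll deduction: $255.96
Total deductions = $21.55 + $150.45 + $1,072.41 + $38.79 + $20.71 + $271.54 + $275.29 + $155.17 + $255.96 = $2,261.87
Net pay = $3,879.13 − $2,261.87 = $1,617.26

$1,617.26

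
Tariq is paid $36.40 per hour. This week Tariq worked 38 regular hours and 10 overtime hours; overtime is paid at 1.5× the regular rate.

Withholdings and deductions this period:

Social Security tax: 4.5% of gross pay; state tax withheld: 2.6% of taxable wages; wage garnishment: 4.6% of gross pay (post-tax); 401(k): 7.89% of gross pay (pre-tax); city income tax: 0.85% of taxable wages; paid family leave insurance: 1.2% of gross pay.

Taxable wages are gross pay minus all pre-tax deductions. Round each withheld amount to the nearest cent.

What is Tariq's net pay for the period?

$1,516.99

Regular pay: 38 × $36.40 = $1,383.20
Overtime pay: 10 × $36.40 × 1.5 = $546.00
Gross pay = $1,383.20 + $546.00 = $1,929.20
401(k): $1,929.20 × 0.0789 = $152.21
Taxable wages = $1,929.20 − $152.21 = $1,776.99
City income tax: $1,776.99 × 0.0085 = $15.10
State tax withheld: $1,776.99 × 0.026 = $46.20
Paid family leave insurance: $1,929.20 × 0.012 = $23.15
Social Security tax: $1,929.20 × 0.045 = $86.81
Wage garnishment: $1,929.20 × 0.046 = $88.74
Total deductions = $152.21 + $15.10 + $46.20 + $23.15 + $86.81 + $88.74 = $412.21
Net pay = $1,929.20 − $412.21 = $1,516.99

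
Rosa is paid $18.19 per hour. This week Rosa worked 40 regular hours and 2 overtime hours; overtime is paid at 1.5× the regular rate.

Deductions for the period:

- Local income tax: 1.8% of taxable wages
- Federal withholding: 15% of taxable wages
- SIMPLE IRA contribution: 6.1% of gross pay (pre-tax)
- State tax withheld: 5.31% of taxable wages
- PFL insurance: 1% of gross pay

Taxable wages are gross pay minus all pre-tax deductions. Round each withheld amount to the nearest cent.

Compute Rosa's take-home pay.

Regular pay: 40 × $18.19 = $727.60
Overtime pay: 2 × $18.19 × 1.5 = $54.57
Gross pay = $727.60 + $54.57 = $782.17
SIMPLE IRA contribution: $782.17 × 0.061 = $47.71
Taxable wages = $782.17 − $47.71 = $734.46
Local income tax: $734.46 × 0.018 = $13.22
State tax withheld: $734.46 × 0.0531 = $39.00
Federal withholding: $734.46 × 0.15 = $110.17
PFL insurance: $782.17 × 0.01 = $7.82
Total deductions = $47.71 + $13.22 + $39.00 + $110.17 + $7.82 = $217.92
Net pay = $782.17 − $217.92 = $564.25

$564.25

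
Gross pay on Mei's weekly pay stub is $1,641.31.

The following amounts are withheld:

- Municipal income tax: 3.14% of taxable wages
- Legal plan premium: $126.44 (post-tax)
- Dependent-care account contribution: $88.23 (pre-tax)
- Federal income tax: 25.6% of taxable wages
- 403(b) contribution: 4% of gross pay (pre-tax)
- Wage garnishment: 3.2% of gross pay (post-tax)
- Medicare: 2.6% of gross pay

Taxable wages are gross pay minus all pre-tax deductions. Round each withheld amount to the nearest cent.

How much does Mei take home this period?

403(b) contribution: $1,641.31 × 0.04 = $65.65
Dependent-care account contribution: $88.23
Pre-tax total = $65.65 + $88.23 = $153.88
Taxable wages = $1,641.31 − $153.88 = $1,487.43
Federal income tax: $1,487.43 × 0.256 = $380.78
Municipal income tax: $1,487.43 × 0.0314 = $46.71
Medicare: $1,641.31 × 0.026 = $42.67
Wage garnishment: $1,641.31 × 0.032 = $52.52
Legal plan premium: $126.44
Total deductions = $65.65 + $88.23 + $380.78 + $46.71 + $42.67 + $52.52 + $126.44 = $803.00
Net pay = $1,641.31 − $803.00 = $838.31

$838.31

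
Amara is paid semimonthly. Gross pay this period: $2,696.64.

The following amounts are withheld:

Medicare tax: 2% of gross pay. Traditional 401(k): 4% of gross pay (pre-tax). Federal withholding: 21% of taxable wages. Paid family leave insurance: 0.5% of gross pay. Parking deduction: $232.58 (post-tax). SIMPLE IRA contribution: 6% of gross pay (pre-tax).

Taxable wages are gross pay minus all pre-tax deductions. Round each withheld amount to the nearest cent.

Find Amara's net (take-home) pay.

Traditional 401(k): $2,696.64 × 0.04 = $107.87
SIMPLE IRA contribution: $2,696.64 × 0.06 = $161.80
Pre-tax total = $107.87 + $161.80 = $269.67
Taxable wages = $2,696.64 − $269.67 = $2,426.97
Federal withholding: $2,426.97 × 0.21 = $509.66
Medicare tax: $2,696.64 × 0.02 = $53.93
Paid family leave insurance: $2,696.64 × 0.005 = $13.48
Parking deduction: $232.58
Total deductions = $107.87 + $161.80 + $509.66 + $53.93 + $13.48 + $232.58 = $1,079.32
Net pay = $2,696.64 − $1,079.32 = $1,617.32

$1,617.32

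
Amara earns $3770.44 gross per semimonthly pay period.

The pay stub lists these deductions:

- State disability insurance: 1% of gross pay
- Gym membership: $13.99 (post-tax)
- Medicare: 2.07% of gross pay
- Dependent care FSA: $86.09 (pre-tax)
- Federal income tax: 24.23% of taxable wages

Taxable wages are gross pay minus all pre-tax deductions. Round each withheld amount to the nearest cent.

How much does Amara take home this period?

$2661.89

Dependent care FSA: $86.09
Taxable wages = $3770.44 − $86.09 = $3684.35
Federal income tax: $3684.35 × 0.2423 = $892.72
State disability insurance: $3770.44 × 0.01 = $37.70
Medicare: $3770.44 × 0.0207 = $78.05
Gym membership: $13.99
Total deductions = $86.09 + $892.72 + $37.70 + $78.05 + $13.99 = $1108.55
Net pay = $3770.44 − $1108.55 = $2661.89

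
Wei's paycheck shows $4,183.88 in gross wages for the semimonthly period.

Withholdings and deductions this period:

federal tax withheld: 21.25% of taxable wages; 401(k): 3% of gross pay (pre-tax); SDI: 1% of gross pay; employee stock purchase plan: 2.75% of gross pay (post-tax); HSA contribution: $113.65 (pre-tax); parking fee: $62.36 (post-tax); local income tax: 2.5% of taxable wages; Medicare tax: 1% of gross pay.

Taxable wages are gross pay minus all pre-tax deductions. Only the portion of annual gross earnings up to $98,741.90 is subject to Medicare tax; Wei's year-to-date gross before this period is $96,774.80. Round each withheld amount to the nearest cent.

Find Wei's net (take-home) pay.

401(k): $4,183.88 × 0.03 = $125.52
HSA contribution: $113.65
Pre-tax total = $125.52 + $113.65 = $239.17
Taxable wages = $4,183.88 − $239.17 = $3,944.71
Local income tax: $3,944.71 × 0.025 = $98.62
Federal tax withheld: $3,944.71 × 0.2125 = $838.25
Medicare tax: only $98,741.90 − $96,774.80 = $1,967.10 of this check is subject → $1,967.10 × 0.01 = $19.67
SDI: $4,183.88 × 0.01 = $41.84
Parking fee: $62.36
Employee stock purchase plan: $4,183.88 × 0.0275 = $115.06
Total deductions = $125.52 + $113.65 + $98.62 + $838.25 + $19.67 + $41.84 + $62.36 + $115.06 = $1,414.97
Net pay = $4,183.88 − $1,414.97 = $2,768.91

$2,768.91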